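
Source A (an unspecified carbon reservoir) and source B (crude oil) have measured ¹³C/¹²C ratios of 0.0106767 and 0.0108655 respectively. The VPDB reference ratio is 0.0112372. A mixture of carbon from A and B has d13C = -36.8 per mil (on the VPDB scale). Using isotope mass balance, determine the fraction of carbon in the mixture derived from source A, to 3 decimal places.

δ_A = (0.0106767/0.0112372 − 1)×1000 = (0.950121 − 1)×1000 = -49.879 per mil
δ_B = (0.0108655/0.0112372 − 1)×1000 = (0.966922 − 1)×1000 = -33.078 per mil
f_A = (δ_mix − δ_B)/(δ_A − δ_B) = (-36.8 − (-33.078))/(-49.879 − (-33.078))
f_A = -3.722 / -16.801 = 0.2216

0.222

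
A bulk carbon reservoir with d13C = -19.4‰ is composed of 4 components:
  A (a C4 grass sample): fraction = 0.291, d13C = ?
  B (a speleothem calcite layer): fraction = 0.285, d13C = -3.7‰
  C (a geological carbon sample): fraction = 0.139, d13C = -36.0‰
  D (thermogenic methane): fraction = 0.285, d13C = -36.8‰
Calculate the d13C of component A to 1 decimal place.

-9.8‰

Isotope mass balance: δ_bulk = Σ fᵢ·δᵢ.
-19.4 = 0.291×δ_A + 0.285×(-3.7) + 0.139×(-36.0) + 0.285×(-36.8)
0.291·δ_A = -19.4 − (-16.546) = -2.854
δ_A = -2.854 / 0.291 = -9.81‰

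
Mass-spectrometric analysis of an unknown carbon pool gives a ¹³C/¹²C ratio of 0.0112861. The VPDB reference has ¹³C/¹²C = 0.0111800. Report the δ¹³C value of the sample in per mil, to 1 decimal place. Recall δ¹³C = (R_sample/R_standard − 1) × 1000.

δ¹³C = (R_sample / R_standard − 1) × 1000
R_sample / R_standard = 0.0112861 / 0.0111800 = 1.009490
δ¹³C = (1.009490 − 1) × 1000 = 9.49 per mil

9.5 per mil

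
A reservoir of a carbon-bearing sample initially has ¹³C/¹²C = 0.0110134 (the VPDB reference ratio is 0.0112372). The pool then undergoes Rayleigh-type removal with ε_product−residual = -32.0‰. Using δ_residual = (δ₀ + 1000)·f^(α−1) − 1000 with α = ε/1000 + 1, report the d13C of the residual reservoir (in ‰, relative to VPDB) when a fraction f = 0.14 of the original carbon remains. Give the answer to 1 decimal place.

43.7‰

δ₀ = (0.0110134/0.0112372 − 1)×1000 = (0.980084 − 1)×1000 = -19.916‰
α − 1 = ε/1000 = -0.0320
f^(α−1) = 0.14^(-0.0320) = 1.064937
δ_res = (-19.916 + 1000) × 1.064937 − 1000 = 1043.728 − 1000 = 43.73‰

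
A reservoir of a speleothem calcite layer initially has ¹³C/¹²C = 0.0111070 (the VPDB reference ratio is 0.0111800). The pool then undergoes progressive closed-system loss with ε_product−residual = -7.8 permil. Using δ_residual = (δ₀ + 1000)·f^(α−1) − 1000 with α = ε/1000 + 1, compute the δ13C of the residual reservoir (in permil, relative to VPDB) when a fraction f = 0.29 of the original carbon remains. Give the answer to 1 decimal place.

δ₀ = (0.0111070/0.0111800 − 1)×1000 = (0.993470 − 1)×1000 = -6.530 permil
α − 1 = ε/1000 = -0.0078
f^(α−1) = 0.29^(-0.0078) = 1.009702
δ_res = (-6.530 + 1000) × 1.009702 − 1000 = 1003.109 − 1000 = 3.11 permil

3.1 permil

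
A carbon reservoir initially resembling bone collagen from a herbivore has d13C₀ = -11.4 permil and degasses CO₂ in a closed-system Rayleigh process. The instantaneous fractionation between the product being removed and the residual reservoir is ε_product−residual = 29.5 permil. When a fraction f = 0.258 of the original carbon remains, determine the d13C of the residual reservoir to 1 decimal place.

Rayleigh residual: δ_res = (δ₀ + 1000)·f^(α−1) − 1000
α = ε/1000 + 1 = 1.02950, so α − 1 = 0.02950
f^(α−1) = 0.258^(0.02950) = 0.960822
δ_res = (-11.4 + 1000) × 0.960822 − 1000 = 949.868 − 1000 = -50.13 permil

-50.1 permil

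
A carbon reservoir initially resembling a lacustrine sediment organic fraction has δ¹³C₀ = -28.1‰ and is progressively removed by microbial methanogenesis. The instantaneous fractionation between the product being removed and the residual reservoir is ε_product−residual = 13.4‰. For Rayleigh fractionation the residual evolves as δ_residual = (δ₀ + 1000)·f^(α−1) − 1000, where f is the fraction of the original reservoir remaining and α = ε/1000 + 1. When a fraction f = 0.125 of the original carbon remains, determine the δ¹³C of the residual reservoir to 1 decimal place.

Rayleigh residual: δ_res = (δ₀ + 1000)·f^(α−1) − 1000
α = ε/1000 + 1 = 1.01340, so α − 1 = 0.01340
f^(α−1) = 0.125^(0.01340) = 0.972520
δ_res = (-28.1 + 1000) × 0.972520 − 1000 = 945.192 − 1000 = -54.81‰

-54.8‰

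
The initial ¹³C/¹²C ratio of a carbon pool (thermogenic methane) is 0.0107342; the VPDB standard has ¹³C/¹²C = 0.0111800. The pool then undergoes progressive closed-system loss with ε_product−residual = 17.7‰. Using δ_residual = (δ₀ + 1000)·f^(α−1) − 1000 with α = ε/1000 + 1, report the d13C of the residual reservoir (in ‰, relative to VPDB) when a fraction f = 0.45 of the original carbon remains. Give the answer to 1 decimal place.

-53.3‰

δ₀ = (0.0107342/0.0111800 − 1)×1000 = (0.960125 − 1)×1000 = -39.875‰
α − 1 = ε/1000 = 0.0177
f^(α−1) = 0.45^(0.0177) = 0.985966
δ_res = (-39.875 + 1000) × 0.985966 − 1000 = 946.651 − 1000 = -53.35‰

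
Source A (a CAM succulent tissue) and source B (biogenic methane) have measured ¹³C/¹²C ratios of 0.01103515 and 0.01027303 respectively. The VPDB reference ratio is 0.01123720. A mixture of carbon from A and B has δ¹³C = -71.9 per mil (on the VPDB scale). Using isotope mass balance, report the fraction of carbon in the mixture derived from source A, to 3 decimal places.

δ_A = (0.01103515/0.01123720 − 1)×1000 = (0.982020 − 1)×1000 = -17.980 per mil
δ_B = (0.01027303/0.01123720 − 1)×1000 = (0.914198 − 1)×1000 = -85.802 per mil
f_A = (δ_mix − δ_B)/(δ_A − δ_B) = (-71.9 − (-85.802))/(-17.980 − (-85.802))
f_A = 13.902 / 67.821 = 0.2050

0.205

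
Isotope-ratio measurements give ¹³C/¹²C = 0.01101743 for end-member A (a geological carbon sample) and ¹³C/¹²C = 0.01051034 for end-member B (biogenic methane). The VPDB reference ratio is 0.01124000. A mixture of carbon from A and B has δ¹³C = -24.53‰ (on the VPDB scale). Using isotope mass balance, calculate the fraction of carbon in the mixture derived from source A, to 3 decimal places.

δ_A = (0.01101743/0.01124000 − 1)×1000 = (0.980198 − 1)×1000 = -19.802‰
δ_B = (0.01051034/0.01124000 − 1)×1000 = (0.935084 − 1)×1000 = -64.916‰
f_A = (δ_mix − δ_B)/(δ_A − δ_B) = (-24.53 − (-64.916))/(-19.802 − (-64.916))
f_A = 40.386 / 45.115 = 0.8952

0.895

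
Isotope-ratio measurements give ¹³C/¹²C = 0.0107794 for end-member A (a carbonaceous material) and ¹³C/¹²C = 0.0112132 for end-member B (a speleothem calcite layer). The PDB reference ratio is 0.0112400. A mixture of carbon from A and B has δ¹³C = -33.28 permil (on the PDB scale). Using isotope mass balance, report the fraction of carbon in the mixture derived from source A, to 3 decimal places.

δ_A = (0.0107794/0.0112400 − 1)×1000 = (0.959021 − 1)×1000 = -40.979 permil
δ_B = (0.0112132/0.0112400 − 1)×1000 = (0.997616 − 1)×1000 = -2.384 permil
f_A = (δ_mix − δ_B)/(δ_A − δ_B) = (-33.28 − (-2.384))/(-40.979 − (-2.384))
f_A = -30.896 / -38.594 = 0.8005

0.801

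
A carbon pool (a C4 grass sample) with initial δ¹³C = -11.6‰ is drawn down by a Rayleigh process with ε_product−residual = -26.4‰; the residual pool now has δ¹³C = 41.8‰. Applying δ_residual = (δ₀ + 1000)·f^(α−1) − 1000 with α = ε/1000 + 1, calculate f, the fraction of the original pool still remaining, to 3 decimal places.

0.136

α − 1 = ε/1000 = -0.0264
(δ_res + 1000)/(δ₀ + 1000) = (41.8 + 1000)/(-11.6 + 1000) = 1041.8/988.4 = 1.054027
f = 1.054027^(1/-0.0264) = exp(ln(1.054027)/-0.0264) = exp(0.05262/-0.0264)
f = exp(-1.9931) = 0.1363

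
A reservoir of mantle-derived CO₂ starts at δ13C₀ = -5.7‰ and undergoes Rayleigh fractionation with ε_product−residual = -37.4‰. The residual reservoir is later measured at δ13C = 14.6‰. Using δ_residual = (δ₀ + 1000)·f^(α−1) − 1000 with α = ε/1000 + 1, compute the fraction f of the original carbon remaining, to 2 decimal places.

α − 1 = ε/1000 = -0.0374
(δ_res + 1000)/(δ₀ + 1000) = (14.6 + 1000)/(-5.7 + 1000) = 1014.6/994.3 = 1.020416
f = 1.020416^(1/-0.0374) = exp(ln(1.020416)/-0.0374) = exp(0.02021/-0.0374)
f = exp(-0.5404) = 0.5825

0.58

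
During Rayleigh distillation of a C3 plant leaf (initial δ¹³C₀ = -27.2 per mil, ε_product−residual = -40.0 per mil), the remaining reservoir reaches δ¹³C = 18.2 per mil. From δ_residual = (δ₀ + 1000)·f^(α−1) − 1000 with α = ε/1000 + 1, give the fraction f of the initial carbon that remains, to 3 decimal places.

0.320

α − 1 = ε/1000 = -0.0400
(δ_res + 1000)/(δ₀ + 1000) = (18.2 + 1000)/(-27.2 + 1000) = 1018.2/972.8 = 1.046669
f = 1.046669^(1/-0.0400) = exp(ln(1.046669)/-0.0400) = exp(0.04561/-0.0400)
f = exp(-1.1403) = 0.3197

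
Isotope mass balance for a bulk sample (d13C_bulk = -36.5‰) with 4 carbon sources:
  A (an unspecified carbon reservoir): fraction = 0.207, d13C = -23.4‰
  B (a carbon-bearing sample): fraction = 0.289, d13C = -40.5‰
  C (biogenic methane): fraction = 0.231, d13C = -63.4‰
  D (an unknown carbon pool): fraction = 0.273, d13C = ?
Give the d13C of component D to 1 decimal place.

-19.4‰

Isotope mass balance: δ_bulk = Σ fᵢ·δᵢ.
-36.5 = 0.207×(-23.4) + 0.289×(-40.5) + 0.231×(-63.4) + 0.273×δ_D
0.273·δ_D = -36.5 − (-31.194) = -5.306
δ_D = -5.306 / 0.273 = -19.44‰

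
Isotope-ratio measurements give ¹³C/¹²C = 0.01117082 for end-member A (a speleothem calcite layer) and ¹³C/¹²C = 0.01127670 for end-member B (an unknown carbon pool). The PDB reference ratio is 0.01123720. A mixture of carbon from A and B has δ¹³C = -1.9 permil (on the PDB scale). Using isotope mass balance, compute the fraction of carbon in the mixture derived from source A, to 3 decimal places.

δ_A = (0.01117082/0.01123720 − 1)×1000 = (0.994093 − 1)×1000 = -5.907 permil
δ_B = (0.01127670/0.01123720 − 1)×1000 = (1.003515 − 1)×1000 = 3.515 permil
f_A = (δ_mix − δ_B)/(δ_A − δ_B) = (-1.9 − (3.515))/(-5.907 − (3.515))
f_A = -5.415 / -9.422 = 0.5747

0.575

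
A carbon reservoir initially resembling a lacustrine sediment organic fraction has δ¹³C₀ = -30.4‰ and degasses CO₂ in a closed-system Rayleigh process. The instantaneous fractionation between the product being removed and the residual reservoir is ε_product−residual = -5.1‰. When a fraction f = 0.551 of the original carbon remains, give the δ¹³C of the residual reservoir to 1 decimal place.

Rayleigh residual: δ_res = (δ₀ + 1000)·f^(α−1) − 1000
α = ε/1000 + 1 = 0.99490, so α − 1 = -0.00510
f^(α−1) = 0.551^(-0.00510) = 1.003044
δ_res = (-30.4 + 1000) × 1.003044 − 1000 = 972.552 − 1000 = -27.45‰

-27.4‰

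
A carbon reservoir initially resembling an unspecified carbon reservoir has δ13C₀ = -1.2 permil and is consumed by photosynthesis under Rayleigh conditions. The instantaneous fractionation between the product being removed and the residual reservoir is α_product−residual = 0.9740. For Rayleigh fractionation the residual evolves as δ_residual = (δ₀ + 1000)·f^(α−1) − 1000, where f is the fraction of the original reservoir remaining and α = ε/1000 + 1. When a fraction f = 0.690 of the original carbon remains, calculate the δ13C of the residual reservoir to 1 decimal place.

8.5 permil

Rayleigh residual: δ_res = (δ₀ + 1000)·f^(α−1) − 1000
α − 1 = -0.02600
f^(α−1) = 0.690^(-0.02600) = 1.009694
δ_res = (-1.2 + 1000) × 1.009694 − 1000 = 1008.483 − 1000 = 8.48 permil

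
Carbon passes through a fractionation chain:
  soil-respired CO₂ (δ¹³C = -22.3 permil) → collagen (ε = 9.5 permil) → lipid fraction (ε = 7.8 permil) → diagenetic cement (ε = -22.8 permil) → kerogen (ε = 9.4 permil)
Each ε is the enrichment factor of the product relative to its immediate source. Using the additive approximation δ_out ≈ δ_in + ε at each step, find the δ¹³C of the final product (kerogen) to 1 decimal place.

step 1: δ ≈ -22.3 + (9.5) = -12.8 permil
step 2: δ ≈ -12.8 + (7.8) = -5.0 permil
step 3: δ ≈ -5.0 + (-22.8) = -27.8 permil
step 4: δ ≈ -27.8 + (9.4) = -18.4 permil

-18.4 permil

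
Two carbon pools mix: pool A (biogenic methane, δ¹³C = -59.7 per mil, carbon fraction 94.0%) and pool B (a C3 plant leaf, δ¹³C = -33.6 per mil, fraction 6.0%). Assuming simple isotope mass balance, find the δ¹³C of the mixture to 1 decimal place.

-58.1 per mil

δ_mix = f_A·δ_A + f_B·δ_B
δ_mix = 0.940 × (-59.7) + 0.060 × (-33.6)
δ_mix = -56.12 + -2.02 = -58.13 per mil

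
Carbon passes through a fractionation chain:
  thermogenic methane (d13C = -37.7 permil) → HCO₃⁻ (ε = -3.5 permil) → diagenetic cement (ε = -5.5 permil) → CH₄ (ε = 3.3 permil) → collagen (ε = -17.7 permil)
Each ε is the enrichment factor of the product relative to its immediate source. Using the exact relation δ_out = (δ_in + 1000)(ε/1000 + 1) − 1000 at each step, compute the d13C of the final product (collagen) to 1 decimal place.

step 1: δ = (-37.70 + 1000)·(-3.5/1000 + 1) − 1000 = -41.07 permil
step 2: δ = (-41.07 + 1000)·(-5.5/1000 + 1) − 1000 = -46.34 permil
step 3: δ = (-46.34 + 1000)·(3.3/1000 + 1) − 1000 = -43.20 permil
step 4: δ = (-43.20 + 1000)·(-17.7/1000 + 1) − 1000 = -60.13 permil

-60.1 permil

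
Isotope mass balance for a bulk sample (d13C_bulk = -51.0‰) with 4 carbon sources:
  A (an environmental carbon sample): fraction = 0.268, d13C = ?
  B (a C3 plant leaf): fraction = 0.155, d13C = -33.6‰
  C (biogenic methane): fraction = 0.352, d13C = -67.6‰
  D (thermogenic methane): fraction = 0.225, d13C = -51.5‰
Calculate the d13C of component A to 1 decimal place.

Isotope mass balance: δ_bulk = Σ fᵢ·δᵢ.
-51.0 = 0.268×δ_A + 0.155×(-33.6) + 0.352×(-67.6) + 0.225×(-51.5)
0.268·δ_A = -51.0 − (-40.591) = -10.409
δ_A = -10.409 / 0.268 = -38.84‰

-38.8‰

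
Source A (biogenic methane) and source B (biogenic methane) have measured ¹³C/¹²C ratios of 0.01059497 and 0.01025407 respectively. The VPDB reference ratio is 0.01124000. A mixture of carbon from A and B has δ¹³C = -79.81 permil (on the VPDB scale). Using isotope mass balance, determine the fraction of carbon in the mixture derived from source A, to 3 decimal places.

δ_A = (0.01059497/0.01124000 − 1)×1000 = (0.942613 − 1)×1000 = -57.387 permil
δ_B = (0.01025407/0.01124000 − 1)×1000 = (0.912284 − 1)×1000 = -87.716 permil
f_A = (δ_mix − δ_B)/(δ_A − δ_B) = (-79.81 − (-87.716))/(-57.387 − (-87.716))
f_A = 7.906 / 30.329 = 0.2607

0.261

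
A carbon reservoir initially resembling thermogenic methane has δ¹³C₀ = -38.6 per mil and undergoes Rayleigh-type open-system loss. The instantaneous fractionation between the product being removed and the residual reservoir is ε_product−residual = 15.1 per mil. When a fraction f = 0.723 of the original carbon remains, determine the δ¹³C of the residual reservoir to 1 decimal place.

Rayleigh residual: δ_res = (δ₀ + 1000)·f^(α−1) − 1000
α = ε/1000 + 1 = 1.01510, so α − 1 = 0.01510
f^(α−1) = 0.723^(0.01510) = 0.995114
δ_res = (-38.6 + 1000) × 0.995114 − 1000 = 956.703 − 1000 = -43.30 per mil

-43.3 per mil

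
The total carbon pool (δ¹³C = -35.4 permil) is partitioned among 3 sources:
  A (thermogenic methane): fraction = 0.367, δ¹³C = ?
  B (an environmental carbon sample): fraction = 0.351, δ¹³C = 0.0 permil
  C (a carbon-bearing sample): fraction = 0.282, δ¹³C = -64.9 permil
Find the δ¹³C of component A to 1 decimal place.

-46.6 permil

Isotope mass balance: δ_bulk = Σ fᵢ·δᵢ.
-35.4 = 0.367×δ_A + 0.351×(-0.0) + 0.282×(-64.9)
0.367·δ_A = -35.4 − (-18.302) = -17.098
δ_A = -17.098 / 0.367 = -46.59 permil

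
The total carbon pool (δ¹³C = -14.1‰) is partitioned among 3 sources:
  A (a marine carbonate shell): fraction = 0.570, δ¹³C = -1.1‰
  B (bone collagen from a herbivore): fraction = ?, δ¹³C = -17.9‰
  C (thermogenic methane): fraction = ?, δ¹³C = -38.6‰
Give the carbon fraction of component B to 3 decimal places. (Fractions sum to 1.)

0.151

Let f_B and f_C be the unknown fractions; fractions sum to 1 so f_B + f_C = 0.430.
Mass balance: Σ fᵢ·δᵢ = δ_bulk ⇒ f_B·(-17.9) + f_C·(-38.6) = -14.1 − (-0.627) = -13.473
Substitute f_C = 0.430 − f_B:
f_B·(-17.9 − -38.6) = -13.473 − 0.430×(-38.6) = 3.125
f_B = 3.125 / 20.7 = 0.1510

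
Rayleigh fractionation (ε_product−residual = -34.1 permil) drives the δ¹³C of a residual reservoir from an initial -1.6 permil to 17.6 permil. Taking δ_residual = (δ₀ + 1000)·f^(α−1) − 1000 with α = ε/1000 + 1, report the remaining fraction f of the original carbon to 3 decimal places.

α − 1 = ε/1000 = -0.0341
(δ_res + 1000)/(δ₀ + 1000) = (17.6 + 1000)/(-1.6 + 1000) = 1017.6/998.4 = 1.019231
f = 1.019231^(1/-0.0341) = exp(ln(1.019231)/-0.0341) = exp(0.01905/-0.0341)
f = exp(-0.5586) = 0.5720

0.572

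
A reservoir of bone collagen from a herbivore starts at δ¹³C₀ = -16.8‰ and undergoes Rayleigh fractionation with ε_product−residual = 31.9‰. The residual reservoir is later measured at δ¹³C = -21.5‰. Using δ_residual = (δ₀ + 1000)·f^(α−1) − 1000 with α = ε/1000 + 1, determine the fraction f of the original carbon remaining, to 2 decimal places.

α − 1 = ε/1000 = 0.0319
(δ_res + 1000)/(δ₀ + 1000) = (-21.5 + 1000)/(-16.8 + 1000) = 978.5/983.2 = 0.995220
f = 0.995220^(1/0.0319) = exp(ln(0.995220)/0.0319) = exp(-0.00479/0.0319)
f = exp(-0.1502) = 0.8605

0.86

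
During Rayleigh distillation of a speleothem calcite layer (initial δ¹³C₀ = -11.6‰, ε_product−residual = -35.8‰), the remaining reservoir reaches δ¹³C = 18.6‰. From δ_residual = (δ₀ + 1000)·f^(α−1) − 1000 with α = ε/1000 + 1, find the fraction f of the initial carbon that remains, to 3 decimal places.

α − 1 = ε/1000 = -0.0358
(δ_res + 1000)/(δ₀ + 1000) = (18.6 + 1000)/(-11.6 + 1000) = 1018.6/988.4 = 1.030554
f = 1.030554^(1/-0.0358) = exp(ln(1.030554)/-0.0358) = exp(0.03010/-0.0358)
f = exp(-0.8407) = 0.4314

0.431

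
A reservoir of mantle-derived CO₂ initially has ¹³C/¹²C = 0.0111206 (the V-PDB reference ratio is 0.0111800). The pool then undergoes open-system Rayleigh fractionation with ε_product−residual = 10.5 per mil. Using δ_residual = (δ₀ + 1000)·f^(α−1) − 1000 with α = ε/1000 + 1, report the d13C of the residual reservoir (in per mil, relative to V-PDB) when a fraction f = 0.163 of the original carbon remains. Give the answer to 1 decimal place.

-24.1 per mil

δ₀ = (0.0111206/0.0111800 − 1)×1000 = (0.994687 − 1)×1000 = -5.313 per mil
α − 1 = ε/1000 = 0.0105
f^(α−1) = 0.163^(0.0105) = 0.981133
δ_res = (-5.313 + 1000) × 0.981133 − 1000 = 975.920 − 1000 = -24.08 per mil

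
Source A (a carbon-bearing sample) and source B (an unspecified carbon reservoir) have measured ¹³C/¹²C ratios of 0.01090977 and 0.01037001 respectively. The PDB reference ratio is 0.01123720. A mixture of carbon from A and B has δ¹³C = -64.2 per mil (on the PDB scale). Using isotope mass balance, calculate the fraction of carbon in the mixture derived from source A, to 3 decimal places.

0.270

δ_A = (0.01090977/0.01123720 − 1)×1000 = (0.970862 − 1)×1000 = -29.138 per mil
δ_B = (0.01037001/0.01123720 − 1)×1000 = (0.922829 − 1)×1000 = -77.171 per mil
f_A = (δ_mix − δ_B)/(δ_A − δ_B) = (-64.2 − (-77.171))/(-29.138 − (-77.171))
f_A = 12.971 / 48.033 = 0.2700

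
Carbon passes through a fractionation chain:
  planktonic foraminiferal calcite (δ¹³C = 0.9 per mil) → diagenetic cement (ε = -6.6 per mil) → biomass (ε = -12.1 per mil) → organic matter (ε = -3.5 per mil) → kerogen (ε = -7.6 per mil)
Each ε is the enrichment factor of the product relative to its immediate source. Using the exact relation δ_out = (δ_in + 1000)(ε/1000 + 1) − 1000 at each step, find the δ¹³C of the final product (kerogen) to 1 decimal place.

-28.6 per mil

step 1: δ = (0.90 + 1000)·(-6.6/1000 + 1) − 1000 = -5.71 per mil
step 2: δ = (-5.71 + 1000)·(-12.1/1000 + 1) − 1000 = -17.74 per mil
step 3: δ = (-17.74 + 1000)·(-3.5/1000 + 1) − 1000 = -21.17 per mil
step 4: δ = (-21.17 + 1000)·(-7.6/1000 + 1) − 1000 = -28.61 per mil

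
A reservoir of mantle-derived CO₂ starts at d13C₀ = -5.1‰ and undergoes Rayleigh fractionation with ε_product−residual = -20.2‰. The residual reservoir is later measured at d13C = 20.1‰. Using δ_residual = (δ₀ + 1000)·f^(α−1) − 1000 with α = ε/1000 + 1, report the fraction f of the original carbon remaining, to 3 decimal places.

α − 1 = ε/1000 = -0.0202
(δ_res + 1000)/(δ₀ + 1000) = (20.1 + 1000)/(-5.1 + 1000) = 1020.1/994.9 = 1.025329
f = 1.025329^(1/-0.0202) = exp(ln(1.025329)/-0.0202) = exp(0.02501/-0.0202)
f = exp(-1.2383) = 0.2899

0.290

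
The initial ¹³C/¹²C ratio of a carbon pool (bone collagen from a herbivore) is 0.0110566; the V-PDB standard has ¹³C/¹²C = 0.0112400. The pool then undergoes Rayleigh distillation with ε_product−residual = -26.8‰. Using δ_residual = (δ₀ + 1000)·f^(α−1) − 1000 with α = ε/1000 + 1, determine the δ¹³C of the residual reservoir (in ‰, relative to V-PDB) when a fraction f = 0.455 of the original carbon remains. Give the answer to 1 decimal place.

4.7‰

δ₀ = (0.0110566/0.0112400 − 1)×1000 = (0.983683 − 1)×1000 = -16.317‰
α − 1 = ε/1000 = -0.0268
f^(α−1) = 0.455^(-0.0268) = 1.021328
δ_res = (-16.317 + 1000) × 1.021328 − 1000 = 1004.663 − 1000 = 4.66‰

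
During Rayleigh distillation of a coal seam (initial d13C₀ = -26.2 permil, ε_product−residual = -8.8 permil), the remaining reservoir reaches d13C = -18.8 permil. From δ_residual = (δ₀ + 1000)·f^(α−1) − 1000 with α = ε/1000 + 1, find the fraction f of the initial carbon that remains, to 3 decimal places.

α − 1 = ε/1000 = -0.0088
(δ_res + 1000)/(δ₀ + 1000) = (-18.8 + 1000)/(-26.2 + 1000) = 981.2/973.8 = 1.007599
f = 1.007599^(1/-0.0088) = exp(ln(1.007599)/-0.0088) = exp(0.00757/-0.0088)
f = exp(-0.8603) = 0.4230

0.423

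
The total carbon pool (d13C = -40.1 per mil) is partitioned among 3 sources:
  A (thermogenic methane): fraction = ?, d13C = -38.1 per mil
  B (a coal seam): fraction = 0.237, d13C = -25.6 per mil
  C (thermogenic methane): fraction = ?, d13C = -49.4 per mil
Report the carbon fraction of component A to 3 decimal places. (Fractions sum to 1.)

0.324

Let f_A and f_C be the unknown fractions; fractions sum to 1 so f_A + f_C = 0.763.
Mass balance: Σ fᵢ·δᵢ = δ_bulk ⇒ f_A·(-38.1) + f_C·(-49.4) = -40.1 − (-6.067) = -34.033
Substitute f_C = 0.763 − f_A:
f_A·(-38.1 − -49.4) = -34.033 − 0.763×(-49.4) = 3.659
f_A = 3.659 / 11.3 = 0.3238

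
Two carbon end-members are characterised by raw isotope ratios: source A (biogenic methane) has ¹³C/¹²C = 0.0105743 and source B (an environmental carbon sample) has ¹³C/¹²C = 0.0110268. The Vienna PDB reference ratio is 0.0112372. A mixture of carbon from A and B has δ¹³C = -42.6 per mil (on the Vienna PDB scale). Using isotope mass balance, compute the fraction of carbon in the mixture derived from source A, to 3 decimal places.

δ_A = (0.0105743/0.0112372 − 1)×1000 = (0.941008 − 1)×1000 = -58.992 per mil
δ_B = (0.0110268/0.0112372 − 1)×1000 = (0.981276 − 1)×1000 = -18.724 per mil
f_A = (δ_mix − δ_B)/(δ_A − δ_B) = (-42.6 − (-18.724))/(-58.992 − (-18.724))
f_A = -23.876 / -40.268 = 0.5929

0.593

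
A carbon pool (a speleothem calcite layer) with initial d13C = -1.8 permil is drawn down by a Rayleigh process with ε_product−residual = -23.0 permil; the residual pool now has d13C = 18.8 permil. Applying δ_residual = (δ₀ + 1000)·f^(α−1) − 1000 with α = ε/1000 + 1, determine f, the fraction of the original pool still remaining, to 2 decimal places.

0.41

α − 1 = ε/1000 = -0.0230
(δ_res + 1000)/(δ₀ + 1000) = (18.8 + 1000)/(-1.8 + 1000) = 1018.8/998.2 = 1.020637
f = 1.020637^(1/-0.0230) = exp(ln(1.020637)/-0.0230) = exp(0.02043/-0.0230)
f = exp(-0.8881) = 0.4114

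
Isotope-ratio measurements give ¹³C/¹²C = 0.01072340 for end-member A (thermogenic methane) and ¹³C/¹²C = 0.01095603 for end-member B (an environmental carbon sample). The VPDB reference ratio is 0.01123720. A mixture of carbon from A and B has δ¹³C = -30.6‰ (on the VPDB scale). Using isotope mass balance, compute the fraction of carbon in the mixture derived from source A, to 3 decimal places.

δ_A = (0.01072340/0.01123720 − 1)×1000 = (0.954277 − 1)×1000 = -45.723‰
δ_B = (0.01095603/0.01123720 − 1)×1000 = (0.974979 − 1)×1000 = -25.021‰
f_A = (δ_mix − δ_B)/(δ_A − δ_B) = (-30.6 − (-25.021))/(-45.723 − (-25.021))
f_A = -5.579 / -20.702 = 0.2695

0.269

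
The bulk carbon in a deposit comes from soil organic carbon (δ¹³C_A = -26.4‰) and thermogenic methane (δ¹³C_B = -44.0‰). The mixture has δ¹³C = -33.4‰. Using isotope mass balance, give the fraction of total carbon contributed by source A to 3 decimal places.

δ_mix = f_A·δ_A + (1 − f_A)·δ_B  ⇒  f_A = (δ_mix − δ_B)/(δ_A − δ_B)
f_A = (-33.4 − (-44.0)) / (-26.4 − (-44.0))
f_A = 10.6 / 17.6 = 0.6023

0.602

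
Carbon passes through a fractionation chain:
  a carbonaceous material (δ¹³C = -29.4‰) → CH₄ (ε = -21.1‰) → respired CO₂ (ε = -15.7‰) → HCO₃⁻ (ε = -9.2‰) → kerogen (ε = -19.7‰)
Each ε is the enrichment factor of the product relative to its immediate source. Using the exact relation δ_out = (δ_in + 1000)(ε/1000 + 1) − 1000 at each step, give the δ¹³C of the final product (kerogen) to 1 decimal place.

-91.7‰

step 1: δ = (-29.40 + 1000)·(-21.1/1000 + 1) − 1000 = -49.88‰
step 2: δ = (-49.88 + 1000)·(-15.7/1000 + 1) − 1000 = -64.80‰
step 3: δ = (-64.80 + 1000)·(-9.2/1000 + 1) − 1000 = -73.40‰
step 4: δ = (-73.40 + 1000)·(-19.7/1000 + 1) − 1000 = -91.65‰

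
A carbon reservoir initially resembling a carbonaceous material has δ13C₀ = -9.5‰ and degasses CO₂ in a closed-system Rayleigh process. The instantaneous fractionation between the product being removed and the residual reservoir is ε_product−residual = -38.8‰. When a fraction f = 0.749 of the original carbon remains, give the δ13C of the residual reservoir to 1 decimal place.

1.7‰

Rayleigh residual: δ_res = (δ₀ + 1000)·f^(α−1) − 1000
α = ε/1000 + 1 = 0.96120, so α − 1 = -0.03880
f^(α−1) = 0.749^(-0.03880) = 1.011277
δ_res = (-9.5 + 1000) × 1.011277 − 1000 = 1001.670 − 1000 = 1.67‰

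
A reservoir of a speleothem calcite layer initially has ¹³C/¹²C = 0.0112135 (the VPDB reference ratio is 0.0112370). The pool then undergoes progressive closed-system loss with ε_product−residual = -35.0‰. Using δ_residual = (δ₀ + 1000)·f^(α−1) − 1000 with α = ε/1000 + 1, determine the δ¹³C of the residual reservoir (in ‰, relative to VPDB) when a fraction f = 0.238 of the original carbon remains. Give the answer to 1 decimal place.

49.3‰

δ₀ = (0.0112135/0.0112370 − 1)×1000 = (0.997909 − 1)×1000 = -2.091‰
α − 1 = ε/1000 = -0.0350
f^(α−1) = 0.238^(-0.0350) = 1.051525
δ_res = (-2.091 + 1000) × 1.051525 − 1000 = 1049.326 − 1000 = 49.33‰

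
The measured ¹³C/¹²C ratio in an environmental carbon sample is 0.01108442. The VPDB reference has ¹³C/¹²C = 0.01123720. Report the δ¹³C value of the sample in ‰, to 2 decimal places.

δ¹³C = (R_sample / R_standard − 1) × 1000
R_sample / R_standard = 0.01108442 / 0.01123720 = 0.986404
δ¹³C = (0.986404 − 1) × 1000 = -13.596‰

-13.60‰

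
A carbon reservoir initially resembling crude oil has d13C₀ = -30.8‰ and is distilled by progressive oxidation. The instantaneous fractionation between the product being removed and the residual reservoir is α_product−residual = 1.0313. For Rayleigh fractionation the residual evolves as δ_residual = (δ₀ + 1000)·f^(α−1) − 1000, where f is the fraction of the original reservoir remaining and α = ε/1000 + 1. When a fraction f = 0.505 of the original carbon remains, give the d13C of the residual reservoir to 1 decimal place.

-51.3‰

Rayleigh residual: δ_res = (δ₀ + 1000)·f^(α−1) − 1000
α − 1 = 0.03130
f^(α−1) = 0.505^(0.03130) = 0.978843
δ_res = (-30.8 + 1000) × 0.978843 − 1000 = 948.695 − 1000 = -51.31‰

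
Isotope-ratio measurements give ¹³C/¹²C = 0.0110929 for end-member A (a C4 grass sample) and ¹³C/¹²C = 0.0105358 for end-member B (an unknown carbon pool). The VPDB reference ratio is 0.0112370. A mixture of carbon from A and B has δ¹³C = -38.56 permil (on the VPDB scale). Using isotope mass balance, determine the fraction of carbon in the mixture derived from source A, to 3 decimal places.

δ_A = (0.0110929/0.0112370 − 1)×1000 = (0.987176 − 1)×1000 = -12.824 permil
δ_B = (0.0105358/0.0112370 − 1)×1000 = (0.937599 − 1)×1000 = -62.401 permil
f_A = (δ_mix − δ_B)/(δ_A − δ_B) = (-38.56 − (-62.401))/(-12.824 − (-62.401))
f_A = 23.841 / 49.577 = 0.4809

0.481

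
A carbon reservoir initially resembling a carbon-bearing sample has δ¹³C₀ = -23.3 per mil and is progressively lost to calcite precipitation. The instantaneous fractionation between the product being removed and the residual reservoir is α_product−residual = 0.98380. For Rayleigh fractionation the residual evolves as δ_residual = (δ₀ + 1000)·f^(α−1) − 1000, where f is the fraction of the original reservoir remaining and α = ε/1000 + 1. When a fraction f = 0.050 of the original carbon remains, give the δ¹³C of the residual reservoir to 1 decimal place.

Rayleigh residual: δ_res = (δ₀ + 1000)·f^(α−1) − 1000
α − 1 = -0.01620
f^(α−1) = 0.050^(-0.01620) = 1.049728
δ_res = (-23.3 + 1000) × 1.049728 − 1000 = 1025.269 − 1000 = 25.27 per mil

25.3 per mil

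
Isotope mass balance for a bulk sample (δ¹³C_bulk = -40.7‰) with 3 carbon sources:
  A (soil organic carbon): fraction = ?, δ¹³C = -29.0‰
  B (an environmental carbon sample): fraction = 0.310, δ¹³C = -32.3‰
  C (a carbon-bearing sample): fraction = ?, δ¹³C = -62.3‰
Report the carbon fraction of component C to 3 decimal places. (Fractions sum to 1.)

Let f_C and f_A be the unknown fractions; fractions sum to 1 so f_C + f_A = 0.690.
Mass balance: Σ fᵢ·δᵢ = δ_bulk ⇒ f_C·(-62.3) + f_A·(-29.0) = -40.7 − (-10.013) = -30.687
Substitute f_A = 0.690 − f_C:
f_C·(-62.3 − -29.0) = -30.687 − 0.690×(-29.0) = -10.677
f_C = -10.677 / -33.3 = 0.3206

0.321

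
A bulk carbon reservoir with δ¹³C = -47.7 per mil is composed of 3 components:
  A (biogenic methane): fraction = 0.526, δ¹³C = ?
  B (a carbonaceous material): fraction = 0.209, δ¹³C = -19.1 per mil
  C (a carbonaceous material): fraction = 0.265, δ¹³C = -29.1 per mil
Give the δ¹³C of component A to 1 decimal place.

-68.4 per mil

Isotope mass balance: δ_bulk = Σ fᵢ·δᵢ.
-47.7 = 0.526×δ_A + 0.209×(-19.1) + 0.265×(-29.1)
0.526·δ_A = -47.7 − (-11.703) = -35.997
δ_A = -35.997 / 0.526 = -68.43 per mil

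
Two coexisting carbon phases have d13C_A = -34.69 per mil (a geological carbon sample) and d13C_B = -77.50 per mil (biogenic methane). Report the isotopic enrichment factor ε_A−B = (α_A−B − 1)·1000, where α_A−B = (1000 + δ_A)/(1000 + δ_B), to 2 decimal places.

46.41 per mil

α_A−B = (1000 + -34.69) / (1000 + -77.50) = 965.31 / 922.50 = 1.046407
ε_A−B = (1.046407 − 1) × 1000 = 46.407 per mil
(The approximation ε ≈ δ_A − δ_B would give 42.81 per mil.)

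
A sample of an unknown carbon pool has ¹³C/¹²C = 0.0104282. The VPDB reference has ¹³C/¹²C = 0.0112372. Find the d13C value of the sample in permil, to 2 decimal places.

-71.99 permil

d13C = (R_sample / R_standard − 1) × 1000
R_sample / R_standard = 0.0104282 / 0.0112372 = 0.928007
d13C = (0.928007 − 1) × 1000 = -71.993 permil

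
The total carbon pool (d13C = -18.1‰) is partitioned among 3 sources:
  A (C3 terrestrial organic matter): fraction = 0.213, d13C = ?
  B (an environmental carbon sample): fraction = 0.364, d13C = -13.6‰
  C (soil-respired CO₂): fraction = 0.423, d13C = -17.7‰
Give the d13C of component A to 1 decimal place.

Isotope mass balance: δ_bulk = Σ fᵢ·δᵢ.
-18.1 = 0.213×δ_A + 0.364×(-13.6) + 0.423×(-17.7)
0.213·δ_A = -18.1 − (-12.438) = -5.663
δ_A = -5.663 / 0.213 = -26.58‰

-26.6‰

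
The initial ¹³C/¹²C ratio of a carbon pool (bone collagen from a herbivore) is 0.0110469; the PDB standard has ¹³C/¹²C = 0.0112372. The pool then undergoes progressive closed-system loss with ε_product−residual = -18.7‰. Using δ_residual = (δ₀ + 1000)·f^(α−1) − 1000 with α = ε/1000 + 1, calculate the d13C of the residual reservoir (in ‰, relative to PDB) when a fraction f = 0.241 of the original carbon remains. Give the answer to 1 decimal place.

9.6‰

δ₀ = (0.0110469/0.0112372 − 1)×1000 = (0.983065 − 1)×1000 = -16.935‰
α − 1 = ε/1000 = -0.0187
f^(α−1) = 0.241^(-0.0187) = 1.026967
δ_res = (-16.935 + 1000) × 1.026967 − 1000 = 1009.575 − 1000 = 9.58‰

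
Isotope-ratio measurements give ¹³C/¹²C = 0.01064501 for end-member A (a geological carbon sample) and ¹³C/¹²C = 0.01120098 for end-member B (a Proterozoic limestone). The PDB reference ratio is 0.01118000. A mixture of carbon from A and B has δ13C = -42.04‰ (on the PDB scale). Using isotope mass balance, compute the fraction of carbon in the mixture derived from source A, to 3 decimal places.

0.883

δ_A = (0.01064501/0.01118000 − 1)×1000 = (0.952148 − 1)×1000 = -47.852‰
δ_B = (0.01120098/0.01118000 − 1)×1000 = (1.001877 − 1)×1000 = 1.877‰
f_A = (δ_mix − δ_B)/(δ_A − δ_B) = (-42.04 − (1.877))/(-47.852 − (1.877))
f_A = -43.917 / -49.729 = 0.8831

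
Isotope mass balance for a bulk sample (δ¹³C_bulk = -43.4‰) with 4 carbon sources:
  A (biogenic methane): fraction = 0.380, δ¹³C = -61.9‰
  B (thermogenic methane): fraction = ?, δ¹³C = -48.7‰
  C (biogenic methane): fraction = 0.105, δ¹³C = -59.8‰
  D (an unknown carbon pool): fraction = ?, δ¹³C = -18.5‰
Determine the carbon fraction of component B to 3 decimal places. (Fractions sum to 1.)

0.135

Let f_B and f_D be the unknown fractions; fractions sum to 1 so f_B + f_D = 0.515.
Mass balance: Σ fᵢ·δᵢ = δ_bulk ⇒ f_B·(-48.7) + f_D·(-18.5) = -43.4 − (-29.801) = -13.599
Substitute f_D = 0.515 − f_B:
f_B·(-48.7 − -18.5) = -13.599 − 0.515×(-18.5) = -4.072
f_B = -4.072 / -30.2 = 0.1348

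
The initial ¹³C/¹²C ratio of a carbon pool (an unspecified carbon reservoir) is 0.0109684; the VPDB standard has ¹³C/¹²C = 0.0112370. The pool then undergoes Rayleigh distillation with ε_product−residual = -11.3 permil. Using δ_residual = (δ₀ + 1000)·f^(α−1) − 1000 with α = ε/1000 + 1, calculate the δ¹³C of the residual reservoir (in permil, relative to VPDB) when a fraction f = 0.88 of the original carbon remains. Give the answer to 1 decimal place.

-22.5 permil

δ₀ = (0.0109684/0.0112370 − 1)×1000 = (0.976097 − 1)×1000 = -23.903 permil
α − 1 = ε/1000 = -0.0113
f^(α−1) = 0.88^(-0.0113) = 1.001446
δ_res = (-23.903 + 1000) × 1.001446 − 1000 = 977.508 − 1000 = -22.49 permil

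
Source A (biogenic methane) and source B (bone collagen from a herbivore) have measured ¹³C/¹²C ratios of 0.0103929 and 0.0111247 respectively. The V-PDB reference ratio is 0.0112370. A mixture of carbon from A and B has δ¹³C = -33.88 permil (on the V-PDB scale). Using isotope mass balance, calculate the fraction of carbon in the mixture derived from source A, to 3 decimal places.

δ_A = (0.0103929/0.0112370 − 1)×1000 = (0.924882 − 1)×1000 = -75.118 permil
δ_B = (0.0111247/0.0112370 − 1)×1000 = (0.990006 − 1)×1000 = -9.994 permil
f_A = (δ_mix − δ_B)/(δ_A − δ_B) = (-33.88 − (-9.994))/(-75.118 − (-9.994))
f_A = -23.886 / -65.124 = 0.3668

0.367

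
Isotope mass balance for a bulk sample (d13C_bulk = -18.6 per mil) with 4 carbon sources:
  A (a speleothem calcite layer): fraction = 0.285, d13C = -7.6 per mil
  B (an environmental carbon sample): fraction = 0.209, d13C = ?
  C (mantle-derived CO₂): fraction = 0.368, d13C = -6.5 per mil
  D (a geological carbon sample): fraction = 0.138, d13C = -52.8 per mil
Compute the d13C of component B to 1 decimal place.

-32.3 per mil

Isotope mass balance: δ_bulk = Σ fᵢ·δᵢ.
-18.6 = 0.285×(-7.6) + 0.209×δ_B + 0.368×(-6.5) + 0.138×(-52.8)
0.209·δ_B = -18.6 − (-11.844) = -6.756
δ_B = -6.756 / 0.209 = -32.32 per mil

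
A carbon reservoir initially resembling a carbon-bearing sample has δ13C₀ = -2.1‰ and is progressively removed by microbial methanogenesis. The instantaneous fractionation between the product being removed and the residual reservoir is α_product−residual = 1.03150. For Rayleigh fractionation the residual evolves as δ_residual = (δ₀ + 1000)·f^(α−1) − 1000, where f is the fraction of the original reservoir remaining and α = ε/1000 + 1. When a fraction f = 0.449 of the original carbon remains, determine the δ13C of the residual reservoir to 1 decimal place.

-27.0‰

Rayleigh residual: δ_res = (δ₀ + 1000)·f^(α−1) − 1000
α − 1 = 0.03150
f^(α−1) = 0.449^(0.03150) = 0.975092
δ_res = (-2.1 + 1000) × 0.975092 − 1000 = 973.045 − 1000 = -26.96‰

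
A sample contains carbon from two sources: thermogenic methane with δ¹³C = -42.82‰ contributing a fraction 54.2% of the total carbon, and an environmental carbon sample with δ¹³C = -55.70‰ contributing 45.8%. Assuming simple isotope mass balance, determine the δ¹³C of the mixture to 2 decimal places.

δ_mix = f_A·δ_A + f_B·δ_B
δ_mix = 0.542 × (-42.82) + 0.458 × (-55.70)
δ_mix = -23.208 + -25.511 = -48.719‰

-48.72‰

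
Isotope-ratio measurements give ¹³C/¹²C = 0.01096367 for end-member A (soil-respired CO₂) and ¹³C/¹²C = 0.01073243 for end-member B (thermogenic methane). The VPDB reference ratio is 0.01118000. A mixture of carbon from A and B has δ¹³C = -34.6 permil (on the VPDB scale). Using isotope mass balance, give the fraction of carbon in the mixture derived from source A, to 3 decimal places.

δ_A = (0.01096367/0.01118000 − 1)×1000 = (0.980650 − 1)×1000 = -19.350 permil
δ_B = (0.01073243/0.01118000 − 1)×1000 = (0.959967 − 1)×1000 = -40.033 permil
f_A = (δ_mix − δ_B)/(δ_A − δ_B) = (-34.6 − (-40.033))/(-19.350 − (-40.033))
f_A = 5.433 / 20.683 = 0.2627

0.263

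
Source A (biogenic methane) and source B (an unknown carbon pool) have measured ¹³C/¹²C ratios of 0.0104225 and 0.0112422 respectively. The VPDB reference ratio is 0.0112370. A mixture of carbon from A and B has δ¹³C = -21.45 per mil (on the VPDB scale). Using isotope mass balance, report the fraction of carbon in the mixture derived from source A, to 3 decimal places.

0.300

δ_A = (0.0104225/0.0112370 − 1)×1000 = (0.927516 − 1)×1000 = -72.484 per mil
δ_B = (0.0112422/0.0112370 − 1)×1000 = (1.000463 − 1)×1000 = 0.463 per mil
f_A = (δ_mix − δ_B)/(δ_A − δ_B) = (-21.45 − (0.463))/(-72.484 − (0.463))
f_A = -21.913 / -72.947 = 0.3004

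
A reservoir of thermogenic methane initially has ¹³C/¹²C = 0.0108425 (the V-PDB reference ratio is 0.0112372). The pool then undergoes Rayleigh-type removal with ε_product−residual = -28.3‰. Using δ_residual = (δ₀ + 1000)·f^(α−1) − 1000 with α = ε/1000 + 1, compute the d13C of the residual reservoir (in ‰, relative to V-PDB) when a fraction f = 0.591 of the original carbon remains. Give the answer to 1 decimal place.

-20.7‰

δ₀ = (0.0108425/0.0112372 − 1)×1000 = (0.964876 − 1)×1000 = -35.124‰
α − 1 = ε/1000 = -0.0283
f^(α−1) = 0.591^(-0.0283) = 1.014995
δ_res = (-35.124 + 1000) × 1.014995 − 1000 = 979.344 − 1000 = -20.66‰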